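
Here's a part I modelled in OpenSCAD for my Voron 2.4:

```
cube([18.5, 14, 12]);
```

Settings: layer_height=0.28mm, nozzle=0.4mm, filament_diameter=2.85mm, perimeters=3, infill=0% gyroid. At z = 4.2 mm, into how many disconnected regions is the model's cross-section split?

1

At z = 4.2 mm: the cube (footprint 18.5×14) is included at this height. The result has 1 disconnected region.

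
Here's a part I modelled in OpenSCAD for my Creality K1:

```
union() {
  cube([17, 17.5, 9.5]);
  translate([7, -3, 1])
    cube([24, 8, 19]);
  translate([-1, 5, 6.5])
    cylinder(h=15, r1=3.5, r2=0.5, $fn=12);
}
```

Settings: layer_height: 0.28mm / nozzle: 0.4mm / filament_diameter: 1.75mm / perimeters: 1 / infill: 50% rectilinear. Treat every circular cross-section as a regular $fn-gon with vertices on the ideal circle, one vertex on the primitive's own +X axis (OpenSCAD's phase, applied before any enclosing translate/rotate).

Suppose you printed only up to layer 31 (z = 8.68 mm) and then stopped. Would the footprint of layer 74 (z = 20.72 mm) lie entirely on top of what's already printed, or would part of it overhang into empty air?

entirely on top

Compare the two slices. At z = 8.68: the cube (footprint 17×17.5) is included at this height (area 297.50 mm²); the 24×8 cube at (7, -3) contributes its full rectangle (area 192.00 mm²); the cone at (-1, 5): at t=0.145 of its height the radius interpolates to r₁+(r₂−r₁)t = 3.064, giving a regular 12-gon of that circumradius (area = (12/2)·3.064²·sin(360°/12) = 28.16 mm²); Merging all regions: the regions partially overlap — summed areas 517.66 mm² minus the doubly-counted overlap 58.22 mm² gives 459.44 mm² — area = 459.44 mm². At z = 20.72: the cube is not intersected at this z (z outside [0, 9.5]); the cube at (7, -3) does not reach this height (z outside [1, 20]); the cone at (-1, 5): at t=0.948 of its height the radius interpolates to r₁+(r₂−r₁)t = 0.656, giving a regular 12-gon of that circumradius (area = (12/2)·0.656²·sin(360°/12) = 1.29 mm²); Taking the union: only the cone at (-1, 5) is present, so the union is just that shape — area = 1.29 mm². Checking containment: the cross-section at z = 20.72 is a subset of the cross-section at z = 8.68.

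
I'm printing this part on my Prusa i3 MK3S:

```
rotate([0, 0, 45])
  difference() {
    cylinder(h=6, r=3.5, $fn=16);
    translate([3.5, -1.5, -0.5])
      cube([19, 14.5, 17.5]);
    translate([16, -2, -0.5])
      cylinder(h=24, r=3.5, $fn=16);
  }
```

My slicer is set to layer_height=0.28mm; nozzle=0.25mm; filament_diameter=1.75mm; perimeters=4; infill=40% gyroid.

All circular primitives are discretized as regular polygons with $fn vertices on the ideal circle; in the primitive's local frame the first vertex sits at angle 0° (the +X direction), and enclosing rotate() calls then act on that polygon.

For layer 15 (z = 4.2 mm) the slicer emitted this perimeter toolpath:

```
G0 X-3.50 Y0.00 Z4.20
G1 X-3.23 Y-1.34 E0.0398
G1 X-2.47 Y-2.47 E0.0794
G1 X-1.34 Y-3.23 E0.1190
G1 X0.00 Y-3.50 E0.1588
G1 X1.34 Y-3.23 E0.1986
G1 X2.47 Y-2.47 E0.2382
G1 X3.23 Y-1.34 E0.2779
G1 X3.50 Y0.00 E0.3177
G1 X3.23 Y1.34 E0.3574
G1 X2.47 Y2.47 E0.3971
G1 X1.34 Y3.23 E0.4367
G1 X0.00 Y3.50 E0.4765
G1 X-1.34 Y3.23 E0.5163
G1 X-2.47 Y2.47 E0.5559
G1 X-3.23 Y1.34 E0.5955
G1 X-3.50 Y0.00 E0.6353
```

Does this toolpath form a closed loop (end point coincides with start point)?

yes

Start point (G0): (-3.50, 0.00). End point (last G1): the path returns to the start — closed.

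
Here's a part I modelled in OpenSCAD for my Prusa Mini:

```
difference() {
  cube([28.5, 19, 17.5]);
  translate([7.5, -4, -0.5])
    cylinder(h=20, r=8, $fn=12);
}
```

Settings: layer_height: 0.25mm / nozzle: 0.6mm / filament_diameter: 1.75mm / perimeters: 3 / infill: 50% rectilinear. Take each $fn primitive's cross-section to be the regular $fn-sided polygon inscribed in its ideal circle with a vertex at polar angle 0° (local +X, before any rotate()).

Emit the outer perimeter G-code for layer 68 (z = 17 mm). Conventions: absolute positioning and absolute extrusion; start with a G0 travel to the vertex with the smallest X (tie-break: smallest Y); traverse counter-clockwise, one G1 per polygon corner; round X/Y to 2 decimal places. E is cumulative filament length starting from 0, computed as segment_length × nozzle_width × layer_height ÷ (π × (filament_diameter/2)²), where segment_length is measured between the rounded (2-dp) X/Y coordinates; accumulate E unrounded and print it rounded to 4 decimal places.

G0 X0.00 Y0.00 Z17.00
G1 X0.57 Y0.00 E0.0355
G1 X3.50 Y2.93 E0.2940
G1 X7.50 Y4.00 E0.5522
G1 X11.50 Y2.93 E0.8104
G1 X14.43 Y0.00 E1.0688
G1 X28.50 Y0.00 E1.9463
G1 X28.50 Y19.00 E3.1311
G1 X0.00 Y19.00 E4.9085
G1 X0.00 Y0.00 E6.0934

At z = 17 mm: the 28.5×19 cube contributes its full rectangle; the cylinder at (7.5, -4): section is a regular 12-gon, circumradius r=8; After the difference (first − rest): starting from the 28.5×19 cube, the r=8 cylinder at (7.5, -4) partially overlaps it — only the 36.29 mm² overlap (of its 192.00 mm²) is removed, clipping the outline — 1 connected region. The outline is a single polygon with 9 vertices. Extrusion per mm of travel: 0.6 × 0.25 / (π × 0.875²) = 0.062363. Accumulating E over each segment gives final E = 6.0934.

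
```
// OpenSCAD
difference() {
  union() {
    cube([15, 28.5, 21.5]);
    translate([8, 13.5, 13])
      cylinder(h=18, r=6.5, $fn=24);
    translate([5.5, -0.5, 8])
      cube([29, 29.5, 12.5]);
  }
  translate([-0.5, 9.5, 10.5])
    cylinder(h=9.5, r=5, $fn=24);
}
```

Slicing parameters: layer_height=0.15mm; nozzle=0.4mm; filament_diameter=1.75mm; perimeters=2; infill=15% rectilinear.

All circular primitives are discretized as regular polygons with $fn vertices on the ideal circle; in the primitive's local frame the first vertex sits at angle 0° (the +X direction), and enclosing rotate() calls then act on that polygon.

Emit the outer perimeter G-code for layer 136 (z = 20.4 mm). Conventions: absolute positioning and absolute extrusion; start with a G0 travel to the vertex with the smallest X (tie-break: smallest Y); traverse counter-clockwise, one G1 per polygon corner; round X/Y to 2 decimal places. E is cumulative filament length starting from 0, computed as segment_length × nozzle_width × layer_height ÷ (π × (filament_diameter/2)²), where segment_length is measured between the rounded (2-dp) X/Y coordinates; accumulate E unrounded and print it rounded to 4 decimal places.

G0 X0.00 Y0.00 Z20.40
G1 X5.50 Y0.00 E0.1372
G1 X5.50 Y-0.50 E0.1497
G1 X34.50 Y-0.50 E0.8731
G1 X34.50 Y29.00 E1.6090
G1 X5.50 Y29.00 E2.3324
G1 X5.50 Y28.50 E2.3448
G1 X0.00 Y28.50 E2.4820
G1 X0.00 Y0.00 E3.1930

At z = 20.4 mm: the cube (footprint 15×28.5) is included at this height; the r=6.5 cylinder at (8, 13.5) contributes a regular 24-gon of circumradius 6.5; the cube at (5.5, -0.5) (footprint 29×29.5) is included at this height; Combining (union): the regions partially overlap (shared area 401.97 mm²), so overlapping operands fuse into one piece — 1 connected region; the cylinder at (-0.5, 9.5) does not reach this height (z outside [10.5, 20]); After the difference (first − rest): none of the subtracted shapes is present at this height, so that combined region is unchanged — 1 connected region. The outline is a single polygon with 8 vertices. Extrusion per mm of travel: 0.4 × 0.15 / (π × 0.875²) = 0.024945. Accumulating E over each segment gives final E = 3.1930.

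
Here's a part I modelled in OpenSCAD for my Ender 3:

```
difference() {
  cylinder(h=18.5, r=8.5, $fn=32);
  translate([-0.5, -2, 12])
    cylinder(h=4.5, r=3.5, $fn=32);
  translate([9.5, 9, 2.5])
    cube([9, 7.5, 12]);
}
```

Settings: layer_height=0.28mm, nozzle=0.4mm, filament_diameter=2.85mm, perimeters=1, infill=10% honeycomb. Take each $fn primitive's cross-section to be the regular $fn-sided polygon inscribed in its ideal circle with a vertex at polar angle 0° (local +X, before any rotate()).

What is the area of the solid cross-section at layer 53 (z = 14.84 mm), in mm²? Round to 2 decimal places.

187.29 mm²

At z = 14.84 mm: the r=8.5 cylinder contributes a regular 32-gon of circumradius 8.5 (area = (32/2)·8.500²·sin(360°/32) = 225.52 mm²); the cylinder at (-0.5, -2): section is a regular 32-gon, circumradius r=3.5 (area = (32/2)·3.500²·sin(360°/32) = 38.24 mm²); the cube at (9.5, 9) does not reach this height (z outside [2.5, 14.5]); Taking the first minus the rest: starting from the r=8.5 cylinder (225.52 mm²), the r=3.5 cylinder at (-0.5, -2) lies wholly inside it (removes its full 38.24 mm² and its 21.96 mm outline becomes a hole wall) — area = 187.29 mm². Overall, the cross-section is one region with 1 hole. Net area = 187.29 mm².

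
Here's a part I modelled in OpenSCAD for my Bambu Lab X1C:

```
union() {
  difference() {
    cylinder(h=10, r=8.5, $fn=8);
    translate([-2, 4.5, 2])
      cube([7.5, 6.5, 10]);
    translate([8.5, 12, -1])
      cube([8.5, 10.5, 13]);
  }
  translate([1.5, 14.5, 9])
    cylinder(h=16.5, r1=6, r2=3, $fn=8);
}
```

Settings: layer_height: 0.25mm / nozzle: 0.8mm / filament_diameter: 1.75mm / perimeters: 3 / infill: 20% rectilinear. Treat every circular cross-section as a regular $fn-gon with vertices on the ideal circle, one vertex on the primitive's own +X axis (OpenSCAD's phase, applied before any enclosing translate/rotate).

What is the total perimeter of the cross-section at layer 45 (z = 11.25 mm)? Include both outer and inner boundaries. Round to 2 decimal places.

34.23 mm

At z = 11.25 mm: the cylinder is absent (z outside [0, 10]); the 7.5×6.5 cube at (-2, 4.5) contributes its full rectangle (perimeter 28.00 mm); the 8.5×10.5 cube at (8.5, 12) contributes its full rectangle (perimeter 38.00 mm); After the difference (first − rest): the first operand is absent here, so nothing remains; the cone at (1.5, 14.5): at t=0.136 of its height the radius interpolates to r₁+(r₂−r₁)t = 5.591, giving a regular 8-gon of that circumradius (perimeter = 2·8·5.591·sin(180°/8) = 34.23 mm); Taking the union: only the cone at (1.5, 14.5) is present, so the union is just that shape — boundary = 34.23 mm. Overall, the cross-section is a single solid region. Total boundary length (outer) = 34.23 mm.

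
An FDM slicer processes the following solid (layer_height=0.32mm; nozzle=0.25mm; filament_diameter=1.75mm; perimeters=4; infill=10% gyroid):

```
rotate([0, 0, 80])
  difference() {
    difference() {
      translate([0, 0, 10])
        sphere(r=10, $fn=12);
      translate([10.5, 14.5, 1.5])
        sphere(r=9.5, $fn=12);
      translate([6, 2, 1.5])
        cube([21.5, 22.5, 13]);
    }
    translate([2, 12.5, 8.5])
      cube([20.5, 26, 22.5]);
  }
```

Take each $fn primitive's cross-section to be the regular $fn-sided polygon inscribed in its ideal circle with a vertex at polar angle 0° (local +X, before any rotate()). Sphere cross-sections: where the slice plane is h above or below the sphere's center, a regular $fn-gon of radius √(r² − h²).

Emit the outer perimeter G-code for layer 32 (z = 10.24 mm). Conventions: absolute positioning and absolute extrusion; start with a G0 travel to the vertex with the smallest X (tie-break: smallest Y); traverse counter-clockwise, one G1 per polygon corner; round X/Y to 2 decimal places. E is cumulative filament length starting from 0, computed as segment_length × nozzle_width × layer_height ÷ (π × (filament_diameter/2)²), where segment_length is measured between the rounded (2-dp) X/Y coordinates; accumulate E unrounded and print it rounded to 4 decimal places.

At z = 10.24 mm: the r=10 sphere slices to a regular 12-gon of circumradius 9.997 (√(r²−h²) with h=0.24 from center); the sphere at (10.5, 14.5): section is a regular 12-gon, circumradius = √(r²−h²) = √(9.5²−8.74²) = 3.723; the 21.5×22.5 cube at (6, 2) contributes its full rectangle; Taking the first minus the rest: starting from the r=10 sphere, the r=9.5 sphere at (10.5, 14.5) misses the remaining region (no effect); the 21.5×22.5 cube at (6, 2) partially overlaps it — only the 12.71 mm² overlap (of its 483.75 mm²) is removed, clipping the outline — 1 connected region; the cube at (2, 12.5) (footprint 20.5×26) is included at this height; Subtracting the remaining from the first: starting from that combined region, the 20.5×26 cube at (2, 12.5) misses the remaining region (no effect) — 1 connected region; (whole slice rotated 80° about Z — lengths, areas and connectivity unchanged). The outline is a single polygon with 14 vertices. Extrusion per mm of travel: 0.25 × 0.32 / (π × 0.875²) = 0.033260. Accumulating E over each segment gives final E = 2.1406.

G0 X-9.85 Y1.74 Z10.24
G1 X-9.39 Y-3.42 E0.1723
G1 X-6.43 Y-7.66 E0.3443
G1 X-1.74 Y-9.85 E0.5164
G1 X3.42 Y-9.39 E0.6888
G1 X7.66 Y-6.43 E0.8607
G1 X9.85 Y-1.74 E1.0329
G1 X9.39 Y3.42 E1.2052
G1 X6.43 Y7.66 E1.3772
G1 X1.74 Y9.85 E1.5493
G1 X-0.33 Y9.66 E1.6185
G1 X-0.93 Y6.26 E1.7333
G1 X-6.50 Y7.24 E1.9214
G1 X-7.66 Y6.43 E1.9685
G1 X-9.85 Y1.74 E2.1406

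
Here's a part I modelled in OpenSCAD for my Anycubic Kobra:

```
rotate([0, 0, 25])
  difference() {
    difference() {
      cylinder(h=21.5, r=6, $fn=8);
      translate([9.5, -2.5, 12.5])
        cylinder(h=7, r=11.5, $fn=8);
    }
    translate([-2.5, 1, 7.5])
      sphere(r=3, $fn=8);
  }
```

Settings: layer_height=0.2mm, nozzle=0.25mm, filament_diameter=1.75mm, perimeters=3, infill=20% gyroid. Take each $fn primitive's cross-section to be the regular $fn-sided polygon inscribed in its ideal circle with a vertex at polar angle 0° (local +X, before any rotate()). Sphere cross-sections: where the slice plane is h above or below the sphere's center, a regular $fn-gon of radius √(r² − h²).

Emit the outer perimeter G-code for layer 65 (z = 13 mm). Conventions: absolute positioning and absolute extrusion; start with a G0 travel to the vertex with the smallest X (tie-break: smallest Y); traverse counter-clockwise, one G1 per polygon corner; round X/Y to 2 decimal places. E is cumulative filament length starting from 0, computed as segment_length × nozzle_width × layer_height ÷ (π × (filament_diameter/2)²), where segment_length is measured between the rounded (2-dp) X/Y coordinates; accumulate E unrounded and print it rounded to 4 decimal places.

G0 X-5.64 Y2.05 Z13.00
G1 X-5.44 Y-2.54 E0.0955
G1 X-2.05 Y-5.64 E0.1910
G1 X1.82 Y-5.47 E0.2715
G1 X-0.76 Y-3.11 E0.3442
G1 X-1.13 Y5.50 E0.5234
G1 X-2.54 Y5.44 E0.5527
G1 X-5.64 Y2.05 E0.6482

At z = 13 mm: the cylinder: section is a regular 8-gon, circumradius r=6; the r=11.5 cylinder at (9.5, -2.5) contributes a regular 8-gon of circumradius 11.5; Taking the first minus the rest: starting from the r=6 cylinder, the r=11.5 cylinder at (9.5, -2.5) partially overlaps it — only the 57.74 mm² overlap (of its 374.06 mm²) is removed, clipping the outline — 1 connected region; the sphere at (-2.5, 1) is not intersected at this z (|z−center|=5.500 > r=3); After the difference (first − rest): none of the subtracted shapes is present at this height, so the result so far is unchanged — 1 connected region; (rotated 25° about Z; rotation is an isometry so areas/perimeters/island counts are preserved). The outline is a single polygon with 7 vertices. Extrusion per mm of travel: 0.25 × 0.2 / (π × 0.875²) = 0.020788. Accumulating E over each segment gives final E = 0.6482.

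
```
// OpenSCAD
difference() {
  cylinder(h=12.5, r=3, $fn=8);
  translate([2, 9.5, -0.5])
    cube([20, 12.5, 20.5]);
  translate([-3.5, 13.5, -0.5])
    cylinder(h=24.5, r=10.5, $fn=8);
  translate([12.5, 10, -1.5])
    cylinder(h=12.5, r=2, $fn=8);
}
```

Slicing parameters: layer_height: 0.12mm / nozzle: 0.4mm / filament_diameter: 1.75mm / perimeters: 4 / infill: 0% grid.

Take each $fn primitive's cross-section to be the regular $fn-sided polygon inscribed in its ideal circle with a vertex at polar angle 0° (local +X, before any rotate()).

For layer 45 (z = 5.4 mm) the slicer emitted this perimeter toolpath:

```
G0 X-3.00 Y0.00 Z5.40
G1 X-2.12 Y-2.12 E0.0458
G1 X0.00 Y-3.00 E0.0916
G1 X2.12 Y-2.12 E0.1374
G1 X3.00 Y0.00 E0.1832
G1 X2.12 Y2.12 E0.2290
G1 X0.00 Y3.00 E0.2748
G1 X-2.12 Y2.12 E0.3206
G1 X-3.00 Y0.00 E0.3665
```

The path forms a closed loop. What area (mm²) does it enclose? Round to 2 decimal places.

25.44 mm²

Apply the shoelace formula to the sequence of (X, Y) vertices; enclosed area = 25.44 mm².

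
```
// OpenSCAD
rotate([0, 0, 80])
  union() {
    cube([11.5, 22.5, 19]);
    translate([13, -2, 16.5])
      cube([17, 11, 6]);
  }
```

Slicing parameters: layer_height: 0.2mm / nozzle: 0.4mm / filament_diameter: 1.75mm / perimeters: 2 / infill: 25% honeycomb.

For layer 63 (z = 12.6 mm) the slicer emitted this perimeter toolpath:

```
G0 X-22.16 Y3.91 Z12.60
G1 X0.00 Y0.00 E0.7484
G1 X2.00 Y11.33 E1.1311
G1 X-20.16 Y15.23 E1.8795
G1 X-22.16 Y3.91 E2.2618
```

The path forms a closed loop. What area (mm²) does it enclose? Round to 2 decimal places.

258.77 mm²

Apply the shoelace formula to the sequence of (X, Y) vertices; enclosed area = 258.77 mm².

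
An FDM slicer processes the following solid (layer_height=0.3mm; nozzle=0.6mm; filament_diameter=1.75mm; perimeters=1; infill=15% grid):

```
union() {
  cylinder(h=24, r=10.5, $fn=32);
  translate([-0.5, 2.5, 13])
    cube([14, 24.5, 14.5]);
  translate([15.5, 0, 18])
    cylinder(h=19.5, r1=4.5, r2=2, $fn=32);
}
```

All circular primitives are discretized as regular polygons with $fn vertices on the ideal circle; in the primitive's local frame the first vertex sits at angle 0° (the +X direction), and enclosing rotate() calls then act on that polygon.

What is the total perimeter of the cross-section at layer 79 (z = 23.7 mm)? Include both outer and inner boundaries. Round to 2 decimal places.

130.92 mm

At z = 23.7 mm: the cylinder: section is a regular 32-gon, circumradius r=10.5 (perimeter = 2·32·10.500·sin(180°/32) = 65.87 mm); the cube at (-0.5, 2.5) is present — its section is the full 14×24.5 rectangle (perimeter 77.00 mm); the cone at (15.5, 0) (r1=4.5→r2=2) has section circumradius 3.769 here — a regular 32-gon (perimeter = 2·32·3.769·sin(180°/32) = 23.64 mm); Taking the union: the regions partially overlap (shared area 64.40 mm²), so the edge portions inside another operand are dropped and the merged outline is re-measured after clipping — boundary = 130.92 mm. Overall, the cross-section is a single solid region. Total boundary length (outer) = 130.92 mm.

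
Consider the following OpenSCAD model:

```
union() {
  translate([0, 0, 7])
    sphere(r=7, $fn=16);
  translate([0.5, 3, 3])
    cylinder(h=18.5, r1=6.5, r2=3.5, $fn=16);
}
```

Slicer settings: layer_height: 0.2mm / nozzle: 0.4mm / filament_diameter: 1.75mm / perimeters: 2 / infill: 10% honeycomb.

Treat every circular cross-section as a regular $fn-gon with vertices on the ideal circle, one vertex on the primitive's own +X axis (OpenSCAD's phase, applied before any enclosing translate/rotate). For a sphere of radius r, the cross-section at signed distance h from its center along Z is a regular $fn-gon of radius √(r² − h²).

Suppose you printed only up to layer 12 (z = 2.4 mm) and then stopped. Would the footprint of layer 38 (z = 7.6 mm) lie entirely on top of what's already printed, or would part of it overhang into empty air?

Compare the two slices. At z = 2.4: the r=7 sphere contributes a regular 16-gon of circumradius √(7²−4.6²) = 5.276 (area = (16/2)·5.276²·sin(360°/16) = 85.23 mm²); the cone at (0.5, 3) is not intersected at this z (z outside [3, 21.5]); Merging all regions: only the r=7 sphere is present, so the union is just that shape — area = 85.23 mm². At z = 7.6: the r=7 sphere contributes a regular 16-gon of circumradius √(7²−0.6²) = 6.974 (area = (16/2)·6.974²·sin(360°/16) = 148.91 mm²); the cone at (0.5, 3): at t=0.249 of its height the radius interpolates to r₁+(r₂−r₁)t = 5.754, giving a regular 16-gon of that circumradius (area = (16/2)·5.754²·sin(360°/16) = 101.36 mm²); Taking the union: the regions partially overlap — summed areas 250.27 mm² minus the doubly-counted overlap 84.14 mm² gives 166.14 mm² — area = 166.14 mm². Checking containment: at z = 7.6 the cross-section extends beyond the z = 2.4 cross-section by about 80.91 mm².

part overhangs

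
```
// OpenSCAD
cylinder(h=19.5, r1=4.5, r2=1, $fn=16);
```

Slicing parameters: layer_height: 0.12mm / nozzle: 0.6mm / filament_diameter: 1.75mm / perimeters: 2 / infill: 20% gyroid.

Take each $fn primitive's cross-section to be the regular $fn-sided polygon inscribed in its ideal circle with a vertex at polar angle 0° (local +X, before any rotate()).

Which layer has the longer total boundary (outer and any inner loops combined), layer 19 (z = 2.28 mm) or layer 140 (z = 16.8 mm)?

Layer 19 (z = 2.28): the cone: at t=0.117 of its height the radius interpolates to r₁+(r₂−r₁)t = 4.091, giving a regular 16-gon of that circumradius (perimeter = 2·16·4.091·sin(180°/16) = 25.54 mm). So its perimeter = 25.54 mm. Layer 140 (z = 16.8): the cone (r1=4.5→r2=1) has section circumradius 1.485 here — a regular 16-gon (perimeter = 2·16·1.485·sin(180°/16) = 9.27 mm). So its perimeter = 9.27 mm. Layer 19 is larger (25.54 vs 9.27 mm).

layer 19 (z = 2.28 mm)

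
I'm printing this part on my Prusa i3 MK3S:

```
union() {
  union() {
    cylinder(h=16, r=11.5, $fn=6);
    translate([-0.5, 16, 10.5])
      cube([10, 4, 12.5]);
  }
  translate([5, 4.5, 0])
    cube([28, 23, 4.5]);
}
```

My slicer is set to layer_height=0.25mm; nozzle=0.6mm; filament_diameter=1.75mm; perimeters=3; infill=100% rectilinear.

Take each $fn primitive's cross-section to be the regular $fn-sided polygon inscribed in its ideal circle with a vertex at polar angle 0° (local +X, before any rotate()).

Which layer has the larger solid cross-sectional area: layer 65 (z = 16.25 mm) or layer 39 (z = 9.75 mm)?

layer 39 (z = 9.75 mm)

Layer 65 (z = 16.25): the cylinder does not reach this height (z outside [0, 16]); the cube at (-0.5, 16) is present — its section is the full 10×4 rectangle (area 40.00 mm²); Merging all regions: only the 10×4 cube at (-0.5, 16) is present, so the union is just that shape — area = 40.00 mm²; the cube at (5, 4.5) is absent (z outside [0, 4.5]); Taking the union: only the result so far is present, so the union is just that shape — area = 40.00 mm². So its area = 40.00 mm². Layer 39 (z = 9.75): the cylinder: section is a regular 6-gon, circumradius r=11.5 (area = (6/2)·11.500²·sin(360°/6) = 343.60 mm²); the cube at (-0.5, 16) is absent (z outside [10.5, 23]); Taking the union: only the r=11.5 cylinder is present, so the union is just that shape — area = 343.60 mm²; the cube at (5, 4.5) is absent (z outside [0, 4.5]); Combining (union): only the result so far is present, so the union is just that shape — area = 343.60 mm². So its area = 343.60 mm². Layer 39 is larger (343.60 vs 40.00 mm²).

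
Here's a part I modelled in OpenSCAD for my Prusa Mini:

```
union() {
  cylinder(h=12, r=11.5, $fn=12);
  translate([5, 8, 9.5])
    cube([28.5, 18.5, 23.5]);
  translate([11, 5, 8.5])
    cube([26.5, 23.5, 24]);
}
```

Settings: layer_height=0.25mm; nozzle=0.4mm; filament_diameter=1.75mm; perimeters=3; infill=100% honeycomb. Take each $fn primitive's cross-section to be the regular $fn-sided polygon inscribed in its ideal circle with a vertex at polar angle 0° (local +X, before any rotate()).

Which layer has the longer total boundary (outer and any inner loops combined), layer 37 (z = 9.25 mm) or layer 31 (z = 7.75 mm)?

layer 37 (z = 9.25 mm)

Layer 37 (z = 9.25): the r=11.5 cylinder contributes a regular 12-gon of circumradius 11.5 (perimeter = 2·12·11.500·sin(180°/12) = 71.43 mm); the cube at (5, 8) does not reach this height (z outside [9.5, 33]); the cube at (11, 5) (footprint 26.5×23.5) is included at this height (perimeter 100.00 mm); Taking the union: the 2 present regions are separate (no shared area or edge), so areas and boundary lengths simply add and each stays a separate island — boundary = 171.43 mm. So its perimeter = 171.43 mm. Layer 31 (z = 7.75): the r=11.5 cylinder gives a regular 12-gon of circumradius 11.5 (constant along its height) (perimeter = 2·12·11.500·sin(180°/12) = 71.43 mm); the cube at (5, 8) is absent (z outside [9.5, 33]); the cube at (11, 5) is not intersected at this z (z outside [8.5, 32.5]); Combining (union): only the r=11.5 cylinder is present, so the union is just that shape — boundary = 71.43 mm. So its perimeter = 71.43 mm. Layer 37 is larger (171.43 vs 71.43 mm).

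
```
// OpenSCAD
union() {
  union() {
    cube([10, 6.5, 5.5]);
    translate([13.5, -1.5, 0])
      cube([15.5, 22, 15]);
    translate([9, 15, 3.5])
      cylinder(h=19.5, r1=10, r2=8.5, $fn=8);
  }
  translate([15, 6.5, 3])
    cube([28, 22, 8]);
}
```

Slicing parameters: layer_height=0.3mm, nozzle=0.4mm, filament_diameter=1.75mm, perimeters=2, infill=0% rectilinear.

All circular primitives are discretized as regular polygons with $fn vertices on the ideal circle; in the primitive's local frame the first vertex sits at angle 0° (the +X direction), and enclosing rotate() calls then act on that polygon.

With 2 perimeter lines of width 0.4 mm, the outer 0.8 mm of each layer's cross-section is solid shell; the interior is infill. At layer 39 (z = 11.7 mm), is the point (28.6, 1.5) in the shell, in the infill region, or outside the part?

shell

At z = 11.7 mm: the cube is not intersected at this z (z outside [0, 5.5]); the cube at (13.5, -1.5) is present — its section is the full 15.5×22 rectangle; the cone at (9, 15): at t=0.421 of its height the radius interpolates to r₁+(r₂−r₁)t = 9.369, giving a regular 8-gon of that circumradius; Combining (union): the regions partially overlap (shared area 44.62 mm²), so overlapping operands fuse into one piece — 1 connected region; the cube at (15, 6.5) is absent (z outside [3, 11]); Taking the union: only the result so far is present, so the union is just that shape — 1 connected region. Overall, the cross-section is a single solid region. The nearest boundary edge runs (29.00, 20.50)→(29.00, -1.50); distance from the point to it = 0.40 mm. The point is inside the cross-section, 0.40 mm from the nearest boundary — within the 0.8 mm shell band (2 × 0.4).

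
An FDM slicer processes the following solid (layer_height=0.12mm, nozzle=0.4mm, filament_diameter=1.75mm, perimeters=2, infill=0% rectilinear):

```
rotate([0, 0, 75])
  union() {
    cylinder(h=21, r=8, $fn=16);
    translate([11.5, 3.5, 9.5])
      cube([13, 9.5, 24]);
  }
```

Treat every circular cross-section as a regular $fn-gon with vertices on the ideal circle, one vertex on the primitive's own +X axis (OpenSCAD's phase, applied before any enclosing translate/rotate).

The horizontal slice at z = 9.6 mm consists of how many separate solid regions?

At z = 9.6 mm: the cylinder: section is a regular 16-gon, circumradius r=8; the cube at (11.5, 3.5) (footprint 13×9.5) is included at this height; Taking the union: the 2 present regions are separate (no shared area or edge), so areas and boundary lengths simply add and each stays a separate island — 2 connected regions; (whole slice rotated 75° about Z — lengths, areas and connectivity unchanged). The result has 2 disconnected regions.

2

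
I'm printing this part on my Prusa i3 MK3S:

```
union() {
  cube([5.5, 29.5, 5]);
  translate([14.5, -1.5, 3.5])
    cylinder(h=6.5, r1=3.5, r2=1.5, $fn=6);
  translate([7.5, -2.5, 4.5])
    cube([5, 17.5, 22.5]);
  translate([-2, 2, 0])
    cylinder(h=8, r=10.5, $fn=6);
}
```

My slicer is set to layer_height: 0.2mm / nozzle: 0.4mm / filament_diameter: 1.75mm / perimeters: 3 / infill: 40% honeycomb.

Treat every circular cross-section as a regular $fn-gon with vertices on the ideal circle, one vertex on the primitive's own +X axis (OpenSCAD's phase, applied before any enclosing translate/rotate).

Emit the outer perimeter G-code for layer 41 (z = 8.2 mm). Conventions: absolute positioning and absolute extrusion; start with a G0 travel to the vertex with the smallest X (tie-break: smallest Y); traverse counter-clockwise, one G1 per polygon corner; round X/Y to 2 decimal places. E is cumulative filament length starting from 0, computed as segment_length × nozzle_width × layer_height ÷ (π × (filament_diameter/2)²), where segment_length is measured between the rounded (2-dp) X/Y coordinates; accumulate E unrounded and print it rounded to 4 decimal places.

At z = 8.2 mm: the cube is absent (z outside [0, 5]); the cone at (14.5, -1.5): at t=0.723 of its height the radius interpolates to r₁+(r₂−r₁)t = 2.054, giving a regular 6-gon of that circumradius; the cube at (7.5, -2.5) is present — its section is the full 5×17.5 rectangle; the cylinder at (-2, 2) is absent (z outside [0, 8]); Combining (union): the regions partially overlap (shared area 0.01 mm²), so overlapping operands fuse into one piece — 1 connected region. The outline is a single polygon with 11 vertices. Extrusion per mm of travel: 0.4 × 0.2 / (π × 0.875²) = 0.033260. Accumulating E over each segment gives final E = 1.8938.

G0 X7.50 Y-2.50 Z8.20
G1 X12.50 Y-2.50 E0.1663
G1 X12.50 Y-1.59 E0.1966
G1 X13.47 Y-3.28 E0.2614
G1 X15.53 Y-3.28 E0.3299
G1 X16.55 Y-1.50 E0.3981
G1 X15.53 Y0.28 E0.4664
G1 X13.47 Y0.28 E0.5349
G1 X12.50 Y-1.41 E0.5997
G1 X12.50 Y15.00 E1.1455
G1 X7.50 Y15.00 E1.3118
G1 X7.50 Y-2.50 E1.8938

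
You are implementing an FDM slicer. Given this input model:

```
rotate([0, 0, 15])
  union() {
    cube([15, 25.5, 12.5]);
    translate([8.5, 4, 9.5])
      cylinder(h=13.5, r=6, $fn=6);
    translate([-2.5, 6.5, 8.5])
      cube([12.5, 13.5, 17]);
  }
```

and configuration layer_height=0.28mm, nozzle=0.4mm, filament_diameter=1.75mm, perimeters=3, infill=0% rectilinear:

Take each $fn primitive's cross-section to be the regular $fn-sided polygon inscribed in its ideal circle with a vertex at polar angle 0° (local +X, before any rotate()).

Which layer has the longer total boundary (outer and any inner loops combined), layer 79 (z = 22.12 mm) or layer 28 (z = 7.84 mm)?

layer 28 (z = 7.84 mm)

Layer 79 (z = 22.12): the cube is absent (z outside [0, 12.5]); the cylinder at (8.5, 4): section is a regular 6-gon, circumradius r=6 (perimeter = 2·6·6.000·sin(180°/6) = 36.00 mm); the 12.5×13.5 cube at (-2.5, 6.5) contributes its full rectangle (perimeter 52.00 mm); Taking the union: the regions partially overlap (shared area 14.23 mm²), so the edge portions inside another operand are dropped and the merged outline is re-measured after clipping — boundary = 71.63 mm; (rotated 15° about Z; rotation is an isometry so areas/perimeters/island counts are preserved). So its perimeter = 71.63 mm. Layer 28 (z = 7.84): the cube is present — its section is the full 15×25.5 rectangle (perimeter 81.00 mm); the cylinder at (8.5, 4) is not intersected at this z (z outside [9.5, 23]); the cube at (-2.5, 6.5) is not intersected at this z (z outside [8.5, 25.5]); Merging all regions: only the 15×25.5 cube is present, so the union is just that shape — boundary = 81.00 mm; (whole slice rotated 15° about Z — lengths, areas and connectivity unchanged). So its perimeter = 81.00 mm. Layer 28 is larger (81.00 vs 71.63 mm).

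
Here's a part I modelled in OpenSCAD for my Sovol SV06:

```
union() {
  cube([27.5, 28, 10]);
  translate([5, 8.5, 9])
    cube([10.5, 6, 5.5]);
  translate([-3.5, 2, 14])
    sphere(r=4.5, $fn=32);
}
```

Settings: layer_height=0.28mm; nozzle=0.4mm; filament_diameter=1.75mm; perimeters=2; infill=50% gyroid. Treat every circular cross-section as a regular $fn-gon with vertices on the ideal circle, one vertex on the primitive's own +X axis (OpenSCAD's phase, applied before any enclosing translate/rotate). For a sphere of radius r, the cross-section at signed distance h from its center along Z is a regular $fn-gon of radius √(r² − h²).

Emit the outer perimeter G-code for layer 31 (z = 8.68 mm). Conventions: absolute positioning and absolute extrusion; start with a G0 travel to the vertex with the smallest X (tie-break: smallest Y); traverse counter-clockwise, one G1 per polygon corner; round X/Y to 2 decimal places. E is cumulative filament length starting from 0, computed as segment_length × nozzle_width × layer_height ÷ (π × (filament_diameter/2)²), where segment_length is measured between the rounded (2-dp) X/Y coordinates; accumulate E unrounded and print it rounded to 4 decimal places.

At z = 8.68 mm: the 27.5×28 cube contributes its full rectangle; the cube at (5, 8.5) does not reach this height (z outside [9, 14.5]); the sphere at (-3.5, 2) is not intersected at this z (|z−center|=5.320 > r=4.5); Combining (union): only the 27.5×28 cube is present, so the union is just that shape — 1 connected region. The outline is a single polygon with 4 vertices. Extrusion per mm of travel: 0.4 × 0.28 / (π × 0.875²) = 0.046564. Accumulating E over each segment gives final E = 5.1686.

G0 X0.00 Y0.00 Z8.68
G1 X27.50 Y0.00 E1.2805
G1 X27.50 Y28.00 E2.5843
G1 X0.00 Y28.00 E3.8648
G1 X0.00 Y0.00 E5.1686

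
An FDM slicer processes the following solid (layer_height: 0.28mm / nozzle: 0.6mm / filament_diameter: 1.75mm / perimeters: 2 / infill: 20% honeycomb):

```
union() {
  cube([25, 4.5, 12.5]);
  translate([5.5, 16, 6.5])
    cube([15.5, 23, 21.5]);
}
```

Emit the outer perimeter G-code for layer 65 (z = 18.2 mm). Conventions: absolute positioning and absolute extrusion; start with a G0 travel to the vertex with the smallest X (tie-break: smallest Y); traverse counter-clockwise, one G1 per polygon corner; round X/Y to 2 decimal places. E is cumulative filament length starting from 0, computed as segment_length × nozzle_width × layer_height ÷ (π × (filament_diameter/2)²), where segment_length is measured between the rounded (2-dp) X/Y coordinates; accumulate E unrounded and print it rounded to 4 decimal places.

G0 X5.50 Y16.00 Z18.20
G1 X21.00 Y16.00 E1.0826
G1 X21.00 Y39.00 E2.6891
G1 X5.50 Y39.00 E3.7717
G1 X5.50 Y16.00 E5.3782

At z = 18.2 mm: the cube is not intersected at this z (z outside [0, 12.5]); the cube at (5.5, 16) is present — its section is the full 15.5×23 rectangle; Merging all regions: only the 15.5×23 cube at (5.5, 16) is present, so the union is just that shape — 1 connected region. The outline is a single polygon with 4 vertices. Extrusion per mm of travel: 0.6 × 0.28 / (π × 0.875²) = 0.069846. Accumulating E over each segment gives final E = 5.3782.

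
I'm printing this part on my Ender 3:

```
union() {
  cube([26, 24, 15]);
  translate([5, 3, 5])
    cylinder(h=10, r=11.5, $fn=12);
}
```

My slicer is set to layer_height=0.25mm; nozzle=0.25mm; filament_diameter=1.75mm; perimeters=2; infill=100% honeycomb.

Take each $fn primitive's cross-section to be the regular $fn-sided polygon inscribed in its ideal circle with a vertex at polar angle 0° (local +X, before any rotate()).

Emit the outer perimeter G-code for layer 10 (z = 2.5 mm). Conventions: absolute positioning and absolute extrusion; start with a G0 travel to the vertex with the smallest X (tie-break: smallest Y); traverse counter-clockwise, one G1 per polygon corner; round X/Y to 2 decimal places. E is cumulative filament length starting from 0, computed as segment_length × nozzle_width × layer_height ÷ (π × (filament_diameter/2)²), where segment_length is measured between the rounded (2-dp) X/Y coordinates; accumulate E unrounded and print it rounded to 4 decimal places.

G0 X0.00 Y0.00 Z2.50
G1 X26.00 Y0.00 E0.6756
G1 X26.00 Y24.00 E1.2992
G1 X0.00 Y24.00 E1.9748
G1 X0.00 Y0.00 E2.5984

At z = 2.5 mm: the 26×24 cube contributes its full rectangle; the cylinder at (5, 3) is not intersected at this z (z outside [5, 15]); Combining (union): only the 26×24 cube is present, so the union is just that shape — 1 connected region. The outline is a single polygon with 4 vertices. Extrusion per mm of travel: 0.25 × 0.25 / (π × 0.875²) = 0.025984. Accumulating E over each segment gives final E = 2.5984.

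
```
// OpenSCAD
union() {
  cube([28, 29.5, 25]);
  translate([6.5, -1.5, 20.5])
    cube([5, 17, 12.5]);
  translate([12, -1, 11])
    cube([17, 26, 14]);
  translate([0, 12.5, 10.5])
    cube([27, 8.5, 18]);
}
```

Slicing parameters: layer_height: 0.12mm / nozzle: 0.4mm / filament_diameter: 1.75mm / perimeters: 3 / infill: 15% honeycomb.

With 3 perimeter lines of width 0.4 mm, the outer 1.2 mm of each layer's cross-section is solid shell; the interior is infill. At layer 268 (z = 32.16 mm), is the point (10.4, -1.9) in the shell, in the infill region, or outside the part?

outside

At z = 32.16 mm: the cube is not intersected at this z (z outside [0, 25]); the cube at (6.5, -1.5) (footprint 5×17) is included at this height; the cube at (12, -1) does not reach this height (z outside [11, 25]); the cube at (0, 12.5) is absent (z outside [10.5, 28.5]); Merging all regions: only the 5×17 cube at (6.5, -1.5) is present, so the union is just that shape — 1 connected region. Overall, the cross-section is a single solid region. The nearest boundary edge runs (6.50, -1.50)→(11.50, -1.50); distance from the point to it = 0.40 mm. The point is not inside any of the regions above, so it lies outside the cross-section (0.40 mm from the nearest boundary).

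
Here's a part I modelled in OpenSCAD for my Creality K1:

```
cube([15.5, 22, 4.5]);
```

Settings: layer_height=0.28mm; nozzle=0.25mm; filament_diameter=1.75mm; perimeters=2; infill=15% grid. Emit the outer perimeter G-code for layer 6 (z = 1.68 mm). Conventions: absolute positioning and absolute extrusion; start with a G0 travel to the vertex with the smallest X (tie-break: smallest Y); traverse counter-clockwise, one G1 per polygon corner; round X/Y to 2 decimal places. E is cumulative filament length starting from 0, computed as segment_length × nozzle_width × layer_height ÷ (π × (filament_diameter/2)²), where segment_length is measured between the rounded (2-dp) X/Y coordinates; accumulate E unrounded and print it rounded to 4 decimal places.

G0 X0.00 Y0.00 Z1.68
G1 X15.50 Y0.00 E0.4511
G1 X15.50 Y22.00 E1.0913
G1 X0.00 Y22.00 E1.5424
G1 X0.00 Y0.00 E2.1827

At z = 1.68 mm: the cube is present — its section is the full 15.5×22 rectangle. The outline is a single polygon with 4 vertices. Extrusion per mm of travel: 0.25 × 0.28 / (π × 0.875²) = 0.029103. Accumulating E over each segment gives final E = 2.1827.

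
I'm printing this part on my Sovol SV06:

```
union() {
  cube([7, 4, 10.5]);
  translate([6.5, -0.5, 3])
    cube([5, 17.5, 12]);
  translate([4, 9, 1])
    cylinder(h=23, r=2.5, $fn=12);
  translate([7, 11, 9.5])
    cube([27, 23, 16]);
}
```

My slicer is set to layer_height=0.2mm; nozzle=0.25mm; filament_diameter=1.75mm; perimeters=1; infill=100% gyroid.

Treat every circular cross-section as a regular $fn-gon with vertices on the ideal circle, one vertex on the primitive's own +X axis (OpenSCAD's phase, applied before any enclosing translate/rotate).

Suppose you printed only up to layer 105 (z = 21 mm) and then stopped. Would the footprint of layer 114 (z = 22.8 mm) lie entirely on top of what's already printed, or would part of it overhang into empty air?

entirely on top

Compare the two slices. At z = 21: the cube does not reach this height (z outside [0, 10.5]); the cube at (6.5, -0.5) is absent (z outside [3, 15]); the cylinder at (4, 9): section is a regular 12-gon, circumradius r=2.5 (area = (12/2)·2.500²·sin(360°/12) = 18.75 mm²); the cube at (7, 11) is present — its section is the full 27×23 rectangle (area 621.00 mm²); Combining (union): the 2 present regions are separate (no shared area or edge), so areas and boundary lengths simply add and each stays a separate island — area = 639.75 mm². At z = 22.8: the cube is not intersected at this z (z outside [0, 10.5]); the cube at (6.5, -0.5) is absent (z outside [3, 15]); the r=2.5 cylinder at (4, 9) contributes a regular 12-gon of circumradius 2.5 (area = (12/2)·2.500²·sin(360°/12) = 18.75 mm²); the 27×23 cube at (7, 11) contributes its full rectangle (area 621.00 mm²); Taking the union: the 2 present regions are separate (no shared area or edge), so areas and boundary lengths simply add and each stays a separate island — area = 639.75 mm². Checking containment: the cross-section at z = 22.8 is a subset of the cross-section at z = 21.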